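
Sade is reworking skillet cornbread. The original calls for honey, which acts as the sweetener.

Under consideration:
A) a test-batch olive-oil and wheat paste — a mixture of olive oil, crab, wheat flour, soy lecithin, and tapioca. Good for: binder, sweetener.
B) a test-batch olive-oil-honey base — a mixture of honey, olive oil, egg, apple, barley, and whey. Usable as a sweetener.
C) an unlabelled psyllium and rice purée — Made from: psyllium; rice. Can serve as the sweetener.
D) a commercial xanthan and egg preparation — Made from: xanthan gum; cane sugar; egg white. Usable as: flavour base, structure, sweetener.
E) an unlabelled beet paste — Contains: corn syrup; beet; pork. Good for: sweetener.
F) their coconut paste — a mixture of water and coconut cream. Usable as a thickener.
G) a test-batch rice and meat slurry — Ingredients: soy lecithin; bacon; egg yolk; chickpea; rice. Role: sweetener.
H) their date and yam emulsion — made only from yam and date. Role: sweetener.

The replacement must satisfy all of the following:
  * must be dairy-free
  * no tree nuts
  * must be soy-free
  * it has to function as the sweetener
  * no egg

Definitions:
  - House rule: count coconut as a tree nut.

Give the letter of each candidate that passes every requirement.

C, E, H

A: has soy lecithin, so not soy-free — no
B: has whey, so not dairy-free; has egg, so not egg-free — no
C: only rice and psyllium; none excluded — valid
D: has egg white, so not egg-free — out
E: only corn syrup, pork, and beet; none excluded — valid
F: not usable as a sweetener; has coconut cream, so not tree-nut-free — out
G: has soy lecithin, so not soy-free; has egg yolk, so not egg-free — out
H: works as a sweetener, no dairy, no soy — OK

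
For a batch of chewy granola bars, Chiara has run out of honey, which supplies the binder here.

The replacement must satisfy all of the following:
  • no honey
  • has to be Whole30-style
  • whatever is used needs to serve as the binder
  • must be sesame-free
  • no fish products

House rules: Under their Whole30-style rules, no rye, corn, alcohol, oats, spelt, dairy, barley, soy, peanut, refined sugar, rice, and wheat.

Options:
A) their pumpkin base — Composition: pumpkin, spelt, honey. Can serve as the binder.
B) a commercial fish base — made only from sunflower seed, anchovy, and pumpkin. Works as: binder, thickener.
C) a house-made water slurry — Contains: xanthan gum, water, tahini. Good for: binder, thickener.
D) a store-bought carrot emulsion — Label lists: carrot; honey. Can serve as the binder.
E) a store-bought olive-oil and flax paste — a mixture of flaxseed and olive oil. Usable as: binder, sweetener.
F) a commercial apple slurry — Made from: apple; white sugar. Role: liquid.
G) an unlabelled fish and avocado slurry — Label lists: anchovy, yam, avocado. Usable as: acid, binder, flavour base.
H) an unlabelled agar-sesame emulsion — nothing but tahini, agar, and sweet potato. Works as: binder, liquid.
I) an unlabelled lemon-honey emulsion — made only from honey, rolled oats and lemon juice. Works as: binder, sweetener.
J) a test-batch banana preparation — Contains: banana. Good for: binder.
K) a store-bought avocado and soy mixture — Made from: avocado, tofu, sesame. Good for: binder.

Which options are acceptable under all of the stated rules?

E, J

A: has spelt, so not Whole30-style; has honey, so not honey-free — out
B: has anchovy, so not fish-free — out
C: has tahini, so not sesame-free — out
D: has honey, so not honey-free — reject
E: only olive oil and flaxseed; none excluded — OK
F: not usable as a binder; has white sugar, so not Whole30-style — out
G: has anchovy, so not fish-free — out
H: has tahini, so not sesame-free — reject
I: has rolled oats, so not Whole30-style; has honey, so not honey-free — reject
J: only banana; none excluded — OK
K: has tofu, so not Whole30-style; has sesame, so not sesame-free — out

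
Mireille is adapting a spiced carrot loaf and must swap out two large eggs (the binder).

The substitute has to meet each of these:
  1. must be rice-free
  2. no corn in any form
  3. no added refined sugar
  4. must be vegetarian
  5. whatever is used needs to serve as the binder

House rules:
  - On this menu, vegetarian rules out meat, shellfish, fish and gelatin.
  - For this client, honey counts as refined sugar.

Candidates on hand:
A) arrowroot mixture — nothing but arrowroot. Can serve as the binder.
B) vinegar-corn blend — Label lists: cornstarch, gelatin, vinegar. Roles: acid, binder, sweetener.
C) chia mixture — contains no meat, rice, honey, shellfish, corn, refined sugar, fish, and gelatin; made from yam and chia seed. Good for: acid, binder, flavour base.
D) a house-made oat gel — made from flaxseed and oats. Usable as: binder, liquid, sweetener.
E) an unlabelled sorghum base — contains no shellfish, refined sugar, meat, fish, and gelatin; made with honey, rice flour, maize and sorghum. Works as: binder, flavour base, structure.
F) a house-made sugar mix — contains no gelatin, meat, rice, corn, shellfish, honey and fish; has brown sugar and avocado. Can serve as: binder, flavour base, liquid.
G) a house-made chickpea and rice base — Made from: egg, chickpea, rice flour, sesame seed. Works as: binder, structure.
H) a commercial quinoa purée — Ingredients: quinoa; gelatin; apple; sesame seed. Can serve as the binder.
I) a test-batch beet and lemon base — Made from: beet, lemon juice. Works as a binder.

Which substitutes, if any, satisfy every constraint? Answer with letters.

A, C, D, I

A: only arrowroot; none excluded — keep
B: has gelatin, so not vegetarian; has cornstarch, so not corn-free — reject
C: works as a binder, no corn, no rice — valid
D: works as a binder, vegetarian, no rice — OK
E: has maize, so not corn-free; has honey, so not no-added-sugar (and 1 more) — no
F: has brown sugar, so not no-added-sugar — reject
G: has rice flour, so not rice-free — out
H: has gelatin, so not vegetarian — no
I: works as a binder, vegetarian, no rice — keep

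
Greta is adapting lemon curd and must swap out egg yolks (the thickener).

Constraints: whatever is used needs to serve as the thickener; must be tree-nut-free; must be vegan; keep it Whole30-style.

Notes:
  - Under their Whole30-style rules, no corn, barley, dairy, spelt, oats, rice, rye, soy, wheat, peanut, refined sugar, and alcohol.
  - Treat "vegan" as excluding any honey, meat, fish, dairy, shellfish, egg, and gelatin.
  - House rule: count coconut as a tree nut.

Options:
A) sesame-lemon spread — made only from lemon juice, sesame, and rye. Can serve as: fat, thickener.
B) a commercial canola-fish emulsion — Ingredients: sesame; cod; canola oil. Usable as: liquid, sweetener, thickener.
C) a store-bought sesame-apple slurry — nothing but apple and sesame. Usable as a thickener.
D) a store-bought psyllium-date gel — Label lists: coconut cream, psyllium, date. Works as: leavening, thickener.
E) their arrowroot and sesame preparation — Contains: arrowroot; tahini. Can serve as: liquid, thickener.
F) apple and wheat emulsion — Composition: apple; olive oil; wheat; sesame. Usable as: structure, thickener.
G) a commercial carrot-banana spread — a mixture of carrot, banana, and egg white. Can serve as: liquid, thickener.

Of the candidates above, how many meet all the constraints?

2

A: has rye, so not Whole30-style — reject
B: has cod, so not vegan — reject
C: nothing on the exclusion list — keep
D: has coconut cream, so not tree-nut-free — out
E: only tahini and arrowroot; none excluded — valid
F: has wheat, so not Whole30-style — out
G: has egg white, so not vegan — no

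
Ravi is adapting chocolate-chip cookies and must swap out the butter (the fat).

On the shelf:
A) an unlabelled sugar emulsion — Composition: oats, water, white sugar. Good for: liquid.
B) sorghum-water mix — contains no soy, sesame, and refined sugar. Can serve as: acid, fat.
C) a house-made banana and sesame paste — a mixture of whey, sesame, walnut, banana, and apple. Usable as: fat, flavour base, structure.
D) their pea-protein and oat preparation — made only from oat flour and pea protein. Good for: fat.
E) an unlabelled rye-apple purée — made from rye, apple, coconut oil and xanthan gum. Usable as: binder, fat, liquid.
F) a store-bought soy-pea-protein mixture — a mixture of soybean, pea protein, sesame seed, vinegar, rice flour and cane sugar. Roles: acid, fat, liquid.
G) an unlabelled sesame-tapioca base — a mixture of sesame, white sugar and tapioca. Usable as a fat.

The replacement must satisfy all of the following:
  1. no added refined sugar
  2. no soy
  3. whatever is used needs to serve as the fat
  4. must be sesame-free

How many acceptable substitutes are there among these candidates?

3

A: not usable as a fat; has white sugar, so not no-added-sugar — reject
B: works as a fat, no sesame, no refined sugar — keep
C: has sesame, so not sesame-free — no
D: every rule checks out — OK
E: nothing on the exclusion list — valid
F: has cane sugar, so not no-added-sugar; has sesame seed, so not sesame-free (and 1 more) — no
G: has white sugar, so not no-added-sugar; has sesame, so not sesame-free — reject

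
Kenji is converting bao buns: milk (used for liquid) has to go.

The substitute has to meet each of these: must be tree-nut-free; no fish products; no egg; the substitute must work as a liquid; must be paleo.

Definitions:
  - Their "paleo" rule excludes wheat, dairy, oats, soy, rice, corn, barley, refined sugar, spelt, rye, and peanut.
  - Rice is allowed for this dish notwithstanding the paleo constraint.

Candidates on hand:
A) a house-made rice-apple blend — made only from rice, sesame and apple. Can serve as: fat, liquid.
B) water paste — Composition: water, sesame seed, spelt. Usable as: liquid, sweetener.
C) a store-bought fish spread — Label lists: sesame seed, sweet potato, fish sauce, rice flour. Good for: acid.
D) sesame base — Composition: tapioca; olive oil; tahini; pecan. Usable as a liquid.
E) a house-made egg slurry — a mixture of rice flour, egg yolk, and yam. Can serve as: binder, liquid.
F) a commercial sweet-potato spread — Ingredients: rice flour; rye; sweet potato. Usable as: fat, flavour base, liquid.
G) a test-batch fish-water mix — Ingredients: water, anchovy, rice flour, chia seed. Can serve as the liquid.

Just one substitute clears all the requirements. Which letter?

A

A: rice is permitted under the paleo carve-out; nothing else excluded — valid
B: has spelt, so not paleo — reject
C: not usable as a liquid; has fish sauce, so not fish-free — reject
D: has pecan, so not tree-nut-free — no
E: has egg yolk, so not egg-free — out
F: has rye, so not paleo — no
G: has anchovy, so not fish-free — no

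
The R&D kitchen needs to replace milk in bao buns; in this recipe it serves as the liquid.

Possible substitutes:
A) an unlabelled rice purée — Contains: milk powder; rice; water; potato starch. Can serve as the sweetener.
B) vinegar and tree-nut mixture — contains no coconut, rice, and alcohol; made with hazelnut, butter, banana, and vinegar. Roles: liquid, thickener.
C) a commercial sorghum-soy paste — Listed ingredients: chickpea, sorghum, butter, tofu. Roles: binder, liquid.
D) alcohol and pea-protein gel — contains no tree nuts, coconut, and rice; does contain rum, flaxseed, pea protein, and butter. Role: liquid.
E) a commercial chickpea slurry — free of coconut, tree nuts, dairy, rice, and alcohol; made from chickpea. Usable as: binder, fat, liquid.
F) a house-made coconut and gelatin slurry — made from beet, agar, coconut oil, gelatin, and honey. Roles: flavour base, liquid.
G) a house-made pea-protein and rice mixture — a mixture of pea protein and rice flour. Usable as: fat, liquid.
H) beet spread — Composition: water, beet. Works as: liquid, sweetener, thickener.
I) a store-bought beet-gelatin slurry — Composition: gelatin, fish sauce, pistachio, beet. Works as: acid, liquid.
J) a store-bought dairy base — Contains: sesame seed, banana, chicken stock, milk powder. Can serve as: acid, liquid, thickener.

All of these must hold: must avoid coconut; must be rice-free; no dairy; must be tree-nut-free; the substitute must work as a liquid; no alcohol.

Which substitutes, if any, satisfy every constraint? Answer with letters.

E, H

A: not usable as a liquid; has rice, so not rice-free (and 1 more) — out
B: has hazelnut, so not tree-nut-free; has butter, so not dairy-free — out
C: has butter, so not dairy-free — out
D: has butter, so not dairy-free; has rum, so not alcohol-free — reject
E: all constraints satisfied — keep
F: has coconut oil, so not coconut-free — no
G: has rice flour, so not rice-free — out
H: only beet and water; none excluded — OK
I: has pistachio, so not tree-nut-free — reject
J: has milk powder, so not dairy-free — out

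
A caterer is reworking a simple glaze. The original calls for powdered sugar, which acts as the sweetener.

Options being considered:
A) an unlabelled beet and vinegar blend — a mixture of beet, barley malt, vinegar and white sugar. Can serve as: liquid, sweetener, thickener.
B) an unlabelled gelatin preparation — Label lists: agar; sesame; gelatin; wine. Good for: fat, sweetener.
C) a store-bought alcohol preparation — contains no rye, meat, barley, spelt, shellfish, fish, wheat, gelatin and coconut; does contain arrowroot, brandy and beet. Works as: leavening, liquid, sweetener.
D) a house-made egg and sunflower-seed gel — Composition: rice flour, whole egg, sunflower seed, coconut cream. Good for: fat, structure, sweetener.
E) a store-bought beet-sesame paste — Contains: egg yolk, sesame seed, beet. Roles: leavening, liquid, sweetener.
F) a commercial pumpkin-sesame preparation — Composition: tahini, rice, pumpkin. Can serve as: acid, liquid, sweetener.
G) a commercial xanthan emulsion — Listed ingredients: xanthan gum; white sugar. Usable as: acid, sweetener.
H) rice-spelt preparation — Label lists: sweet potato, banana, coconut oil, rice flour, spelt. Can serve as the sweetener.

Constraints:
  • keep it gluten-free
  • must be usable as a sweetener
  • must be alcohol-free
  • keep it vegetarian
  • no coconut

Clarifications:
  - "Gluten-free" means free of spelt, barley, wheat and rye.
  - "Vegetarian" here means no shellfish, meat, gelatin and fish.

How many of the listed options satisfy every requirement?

A: has barley malt, so not gluten-free — no
B: has gelatin, so not vegetarian; has wine, so not alcohol-free — no
C: has brandy, so not alcohol-free — no
D: has coconut cream, so not coconut-free — no
E: every rule checks out — valid
F: every rule checks out — valid
G: vegetarian, no alcohol — valid
H: has spelt, so not gluten-free; has coconut oil, so not coconut-free — out

3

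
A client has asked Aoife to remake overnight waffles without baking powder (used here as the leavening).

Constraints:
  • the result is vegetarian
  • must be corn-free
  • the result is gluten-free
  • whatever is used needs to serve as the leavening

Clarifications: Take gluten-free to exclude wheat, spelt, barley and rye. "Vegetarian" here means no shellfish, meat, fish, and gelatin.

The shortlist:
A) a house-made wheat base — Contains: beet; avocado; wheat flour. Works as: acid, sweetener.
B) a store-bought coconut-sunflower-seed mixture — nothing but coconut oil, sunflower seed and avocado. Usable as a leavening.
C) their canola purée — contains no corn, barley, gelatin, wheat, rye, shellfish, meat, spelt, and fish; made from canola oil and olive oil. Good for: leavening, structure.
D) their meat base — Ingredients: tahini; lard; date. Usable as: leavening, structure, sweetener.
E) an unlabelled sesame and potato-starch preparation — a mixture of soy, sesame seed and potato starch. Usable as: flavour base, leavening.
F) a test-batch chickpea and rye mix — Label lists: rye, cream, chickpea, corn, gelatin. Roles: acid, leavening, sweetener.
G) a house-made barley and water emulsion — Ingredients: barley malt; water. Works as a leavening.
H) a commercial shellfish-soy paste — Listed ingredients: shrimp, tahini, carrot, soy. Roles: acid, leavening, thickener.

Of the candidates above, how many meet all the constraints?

A: not usable as a leavening; has wheat flour, so not gluten-free — reject
B: only coconut oil, avocado, and sunflower seed; none excluded — keep
C: all constraints satisfied — keep
D: has lard, so not vegetarian — out
E: only sesame seed, soy and potato starch; none excluded — keep
F: has rye, so not gluten-free; has gelatin, so not vegetarian (and 1 more) — reject
G: has barley malt, so not gluten-free — out
H: has shrimp, so not vegetarian — no

3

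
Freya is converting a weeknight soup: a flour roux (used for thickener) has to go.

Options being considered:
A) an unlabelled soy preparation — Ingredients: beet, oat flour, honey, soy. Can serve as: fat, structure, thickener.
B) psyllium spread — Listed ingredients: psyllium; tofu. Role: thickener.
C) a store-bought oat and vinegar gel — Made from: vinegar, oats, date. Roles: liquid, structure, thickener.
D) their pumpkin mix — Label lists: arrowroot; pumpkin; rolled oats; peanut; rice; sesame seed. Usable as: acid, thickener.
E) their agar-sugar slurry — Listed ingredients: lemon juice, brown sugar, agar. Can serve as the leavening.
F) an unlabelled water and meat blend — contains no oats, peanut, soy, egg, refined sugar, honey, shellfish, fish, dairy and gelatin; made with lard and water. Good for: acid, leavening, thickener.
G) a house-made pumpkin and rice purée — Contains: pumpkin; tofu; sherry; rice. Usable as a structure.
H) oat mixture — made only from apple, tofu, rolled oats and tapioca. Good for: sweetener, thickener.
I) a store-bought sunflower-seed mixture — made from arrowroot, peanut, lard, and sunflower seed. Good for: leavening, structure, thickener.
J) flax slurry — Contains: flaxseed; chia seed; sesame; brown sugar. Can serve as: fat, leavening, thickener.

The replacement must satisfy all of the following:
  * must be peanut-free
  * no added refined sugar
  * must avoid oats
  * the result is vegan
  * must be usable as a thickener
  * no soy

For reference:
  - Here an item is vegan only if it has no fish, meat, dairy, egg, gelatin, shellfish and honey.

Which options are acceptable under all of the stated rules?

A: has honey, so not vegan; has soy, so not soy-free (and 1 more) — out
B: has tofu, so not soy-free — out
C: has oats, so not oat-free — reject
D: has rolled oats, so not oat-free; has peanut, so not peanut-free — no
E: not usable as a thickener; has brown sugar, so not no-added-sugar — out
F: has lard, so not vegan — out
G: not usable as a thickener; has tofu, so not soy-free — no
H: has tofu, so not soy-free; has rolled oats, so not oat-free — reject
I: has lard, so not vegan; has peanut, so not peanut-free — no
J: has brown sugar, so not no-added-sugar — reject

none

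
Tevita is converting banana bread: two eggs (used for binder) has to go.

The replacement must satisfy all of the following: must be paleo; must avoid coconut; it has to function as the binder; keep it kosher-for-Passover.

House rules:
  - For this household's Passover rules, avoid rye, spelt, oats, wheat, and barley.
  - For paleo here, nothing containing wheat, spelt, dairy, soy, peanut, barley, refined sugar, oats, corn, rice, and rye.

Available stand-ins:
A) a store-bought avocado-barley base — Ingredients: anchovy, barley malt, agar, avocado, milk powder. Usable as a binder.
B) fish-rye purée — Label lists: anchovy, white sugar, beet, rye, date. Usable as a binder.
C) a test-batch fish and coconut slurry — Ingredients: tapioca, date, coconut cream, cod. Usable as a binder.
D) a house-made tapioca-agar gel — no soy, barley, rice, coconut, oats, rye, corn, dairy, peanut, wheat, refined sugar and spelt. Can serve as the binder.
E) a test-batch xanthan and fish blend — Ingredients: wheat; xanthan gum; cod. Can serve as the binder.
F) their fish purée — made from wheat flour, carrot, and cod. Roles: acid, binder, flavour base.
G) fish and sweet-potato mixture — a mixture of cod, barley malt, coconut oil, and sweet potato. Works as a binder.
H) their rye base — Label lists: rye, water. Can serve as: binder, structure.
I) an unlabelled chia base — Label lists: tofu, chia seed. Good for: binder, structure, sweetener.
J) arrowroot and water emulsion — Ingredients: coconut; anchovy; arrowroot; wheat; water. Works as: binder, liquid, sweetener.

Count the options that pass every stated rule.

1

A: has barley malt, so not kosher-for-Passover; has barley malt, so not paleo — no
B: has rye, so not kosher-for-Passover; has rye, so not paleo — reject
C: has coconut cream, so not coconut-free — out
D: works as a binder, no coconut, paleo — OK
E: has wheat, so not kosher-for-Passover; has wheat, so not paleo — out
F: has wheat flour, so not kosher-for-Passover; has wheat flour, so not paleo — reject
G: has barley malt, so not kosher-for-Passover; has barley malt, so not paleo (and 1 more) — no
H: has rye, so not kosher-for-Passover; has rye, so not paleo — out
I: has tofu, so not paleo — out
J: has wheat, so not kosher-for-Passover; has wheat, so not paleo (and 1 more) — reject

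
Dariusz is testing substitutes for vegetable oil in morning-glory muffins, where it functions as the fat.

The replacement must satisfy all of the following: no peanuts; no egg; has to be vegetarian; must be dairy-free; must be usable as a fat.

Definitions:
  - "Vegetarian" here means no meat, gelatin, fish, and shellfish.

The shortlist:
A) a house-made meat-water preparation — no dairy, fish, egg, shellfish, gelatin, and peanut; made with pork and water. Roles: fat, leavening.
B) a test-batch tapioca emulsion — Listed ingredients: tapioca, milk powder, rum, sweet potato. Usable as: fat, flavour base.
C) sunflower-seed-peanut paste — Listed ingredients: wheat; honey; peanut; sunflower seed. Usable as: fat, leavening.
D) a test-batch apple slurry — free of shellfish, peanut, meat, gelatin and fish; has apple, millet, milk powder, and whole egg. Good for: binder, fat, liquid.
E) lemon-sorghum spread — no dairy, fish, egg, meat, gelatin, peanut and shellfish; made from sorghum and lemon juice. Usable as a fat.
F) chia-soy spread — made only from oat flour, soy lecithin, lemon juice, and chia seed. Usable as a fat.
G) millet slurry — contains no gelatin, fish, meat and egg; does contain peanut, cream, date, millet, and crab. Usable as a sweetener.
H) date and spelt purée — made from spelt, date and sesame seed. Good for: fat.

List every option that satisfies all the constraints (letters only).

E, F, H

A: has pork, so not vegetarian — no
B: has milk powder, so not dairy-free — reject
C: has peanut, so not peanut-free — no
D: has milk powder, so not dairy-free; has whole egg, so not egg-free — reject
E: vegetarian, no dairy — valid
F: nothing on the exclusion list — OK
G: not usable as a fat; has crab, so not vegetarian (and 2 more) — no
H: only sesame seed, spelt, and date; none excluded — OK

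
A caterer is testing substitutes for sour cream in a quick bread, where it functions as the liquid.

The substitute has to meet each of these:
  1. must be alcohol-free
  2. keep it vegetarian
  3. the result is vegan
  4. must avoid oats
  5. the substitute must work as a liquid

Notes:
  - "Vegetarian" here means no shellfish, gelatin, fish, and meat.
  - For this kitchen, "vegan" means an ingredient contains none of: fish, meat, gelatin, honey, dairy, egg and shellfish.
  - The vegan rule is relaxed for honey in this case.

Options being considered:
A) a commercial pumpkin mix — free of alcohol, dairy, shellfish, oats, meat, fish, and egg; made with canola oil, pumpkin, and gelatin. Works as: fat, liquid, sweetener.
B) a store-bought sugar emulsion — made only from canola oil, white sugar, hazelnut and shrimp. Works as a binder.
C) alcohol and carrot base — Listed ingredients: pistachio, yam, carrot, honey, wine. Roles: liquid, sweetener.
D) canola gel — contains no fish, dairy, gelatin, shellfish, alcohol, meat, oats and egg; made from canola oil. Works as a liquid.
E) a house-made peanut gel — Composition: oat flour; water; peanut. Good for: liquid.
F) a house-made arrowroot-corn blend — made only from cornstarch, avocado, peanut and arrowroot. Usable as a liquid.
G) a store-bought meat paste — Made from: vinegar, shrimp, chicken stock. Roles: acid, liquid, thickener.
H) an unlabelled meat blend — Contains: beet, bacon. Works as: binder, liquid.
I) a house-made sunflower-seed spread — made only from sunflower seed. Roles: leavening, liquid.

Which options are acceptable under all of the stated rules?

A: has gelatin, so not vegetarian; has gelatin, so not vegan — reject
B: not usable as a liquid; has shrimp, so not vegetarian (and 1 more) — reject
C: has wine, so not alcohol-free — no
D: works as a liquid, no alcohol, vegan — valid
E: has oat flour, so not oat-free — reject
F: works as a liquid, no oats, no alcohol — keep
G: has chicken stock, so not vegetarian; has chicken stock, so not vegan — out
H: has bacon, so not vegetarian; has bacon, so not vegan — reject
I: every rule checks out — OK

D, F, I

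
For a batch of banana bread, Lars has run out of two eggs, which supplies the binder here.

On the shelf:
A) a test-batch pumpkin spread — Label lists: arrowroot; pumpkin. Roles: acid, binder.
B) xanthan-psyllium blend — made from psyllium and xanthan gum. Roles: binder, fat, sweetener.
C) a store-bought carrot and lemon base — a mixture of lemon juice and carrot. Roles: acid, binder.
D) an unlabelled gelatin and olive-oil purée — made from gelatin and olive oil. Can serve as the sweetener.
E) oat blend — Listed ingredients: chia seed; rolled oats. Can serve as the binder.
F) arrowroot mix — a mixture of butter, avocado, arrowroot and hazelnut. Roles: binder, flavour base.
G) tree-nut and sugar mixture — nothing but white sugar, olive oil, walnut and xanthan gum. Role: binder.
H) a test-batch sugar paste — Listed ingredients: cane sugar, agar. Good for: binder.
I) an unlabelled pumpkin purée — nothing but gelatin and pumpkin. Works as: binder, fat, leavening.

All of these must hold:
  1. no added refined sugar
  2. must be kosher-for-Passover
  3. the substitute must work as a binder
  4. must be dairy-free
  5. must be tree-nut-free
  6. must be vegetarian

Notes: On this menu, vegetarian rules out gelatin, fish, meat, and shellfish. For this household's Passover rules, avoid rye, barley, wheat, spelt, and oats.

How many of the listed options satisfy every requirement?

A: kosher-for-Passover, vegetarian — OK
B: works as a binder, no tree nuts, vegetarian — valid
C: no dairy, vegetarian — OK
D: not usable as a binder; has gelatin, so not vegetarian — no
E: has rolled oats, so not kosher-for-Passover — out
F: has butter, so not dairy-free; has hazelnut, so not tree-nut-free — no
G: has walnut, so not tree-nut-free; has white sugar, so not no-added-sugar — out
H: has cane sugar, so not no-added-sugar — no
I: has gelatin, so not vegetarian — out

3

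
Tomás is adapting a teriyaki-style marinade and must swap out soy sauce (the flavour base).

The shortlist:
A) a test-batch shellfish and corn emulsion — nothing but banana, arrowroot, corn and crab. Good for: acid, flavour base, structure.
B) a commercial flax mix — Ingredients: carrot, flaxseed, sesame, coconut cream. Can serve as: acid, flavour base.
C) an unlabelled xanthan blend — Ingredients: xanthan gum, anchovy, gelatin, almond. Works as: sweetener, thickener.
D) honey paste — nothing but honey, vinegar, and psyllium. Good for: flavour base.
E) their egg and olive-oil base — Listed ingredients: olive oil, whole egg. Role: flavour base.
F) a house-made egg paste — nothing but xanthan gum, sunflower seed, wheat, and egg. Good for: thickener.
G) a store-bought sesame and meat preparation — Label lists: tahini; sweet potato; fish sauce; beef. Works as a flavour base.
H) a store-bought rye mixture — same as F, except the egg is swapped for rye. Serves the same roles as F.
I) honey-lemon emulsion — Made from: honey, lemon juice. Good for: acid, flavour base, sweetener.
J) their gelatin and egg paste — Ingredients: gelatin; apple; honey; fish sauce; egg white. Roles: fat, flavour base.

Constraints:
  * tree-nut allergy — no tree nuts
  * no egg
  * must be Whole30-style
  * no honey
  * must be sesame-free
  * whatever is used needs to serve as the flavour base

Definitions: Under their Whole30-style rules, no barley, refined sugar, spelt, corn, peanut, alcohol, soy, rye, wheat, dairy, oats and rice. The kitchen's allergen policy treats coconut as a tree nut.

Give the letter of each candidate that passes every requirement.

A: has corn, so not Whole30-style — no
B: has sesame, so not sesame-free; has coconut cream, so not tree-nut-free — reject
C: not usable as a flavour base; has almond, so not tree-nut-free — out
D: has honey, so not honey-free — no
E: has whole egg, so not egg-free — reject
F: not usable as a flavour base; has wheat, so not Whole30-style (and 1 more) — reject
G: has tahini, so not sesame-free — no
H: not usable as a flavour base; has rye, so not Whole30-style — out
I: has honey, so not honey-free — no
J: has honey, so not honey-free; has egg white, so not egg-free — no

none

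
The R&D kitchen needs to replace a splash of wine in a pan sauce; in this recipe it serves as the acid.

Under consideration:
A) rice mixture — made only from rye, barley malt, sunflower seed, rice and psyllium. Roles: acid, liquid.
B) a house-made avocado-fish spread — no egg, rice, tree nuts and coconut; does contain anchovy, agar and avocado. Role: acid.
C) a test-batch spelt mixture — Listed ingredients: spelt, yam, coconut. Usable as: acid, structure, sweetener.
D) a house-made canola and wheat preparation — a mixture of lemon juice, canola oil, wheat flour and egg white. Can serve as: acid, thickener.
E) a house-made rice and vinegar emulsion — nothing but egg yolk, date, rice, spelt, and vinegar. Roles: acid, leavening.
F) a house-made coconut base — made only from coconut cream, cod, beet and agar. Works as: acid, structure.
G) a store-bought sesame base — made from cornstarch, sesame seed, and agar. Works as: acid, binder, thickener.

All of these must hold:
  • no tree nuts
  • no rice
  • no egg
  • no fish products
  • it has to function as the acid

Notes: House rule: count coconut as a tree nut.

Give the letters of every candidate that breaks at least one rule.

A, B, C, D, E, F

A: has rice, so not rice-free — no
B: has anchovy, so not fish-free — reject
C: has coconut, so not tree-nut-free — reject
D: has egg white, so not egg-free — out
E: has rice, so not rice-free; has egg yolk, so not egg-free — reject
F: has cod, so not fish-free; has coconut cream, so not tree-nut-free — no
G: only cornstarch, sesame seed, and agar; none excluded — OK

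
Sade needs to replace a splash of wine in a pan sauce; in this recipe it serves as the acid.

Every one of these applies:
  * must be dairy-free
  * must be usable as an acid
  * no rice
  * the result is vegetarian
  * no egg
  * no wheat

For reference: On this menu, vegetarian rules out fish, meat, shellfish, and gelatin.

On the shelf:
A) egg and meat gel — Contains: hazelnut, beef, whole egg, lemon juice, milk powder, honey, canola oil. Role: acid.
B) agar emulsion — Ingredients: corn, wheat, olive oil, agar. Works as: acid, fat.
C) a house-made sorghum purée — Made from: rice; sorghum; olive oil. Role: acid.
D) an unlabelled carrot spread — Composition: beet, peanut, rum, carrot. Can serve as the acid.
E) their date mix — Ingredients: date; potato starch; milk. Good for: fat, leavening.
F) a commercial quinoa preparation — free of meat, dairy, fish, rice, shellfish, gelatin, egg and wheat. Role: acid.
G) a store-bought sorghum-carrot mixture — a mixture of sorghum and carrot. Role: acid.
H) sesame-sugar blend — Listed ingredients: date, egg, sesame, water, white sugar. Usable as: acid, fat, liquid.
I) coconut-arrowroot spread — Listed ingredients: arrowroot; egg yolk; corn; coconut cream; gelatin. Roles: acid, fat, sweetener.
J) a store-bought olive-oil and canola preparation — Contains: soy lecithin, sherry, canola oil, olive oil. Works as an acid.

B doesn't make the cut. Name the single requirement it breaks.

wheat-free

usable as an acid: satisfied
vegetarian: satisfied
wheat-free: has wheat — fails
rice-free: satisfied
dairy-free: satisfied
egg-free: satisfied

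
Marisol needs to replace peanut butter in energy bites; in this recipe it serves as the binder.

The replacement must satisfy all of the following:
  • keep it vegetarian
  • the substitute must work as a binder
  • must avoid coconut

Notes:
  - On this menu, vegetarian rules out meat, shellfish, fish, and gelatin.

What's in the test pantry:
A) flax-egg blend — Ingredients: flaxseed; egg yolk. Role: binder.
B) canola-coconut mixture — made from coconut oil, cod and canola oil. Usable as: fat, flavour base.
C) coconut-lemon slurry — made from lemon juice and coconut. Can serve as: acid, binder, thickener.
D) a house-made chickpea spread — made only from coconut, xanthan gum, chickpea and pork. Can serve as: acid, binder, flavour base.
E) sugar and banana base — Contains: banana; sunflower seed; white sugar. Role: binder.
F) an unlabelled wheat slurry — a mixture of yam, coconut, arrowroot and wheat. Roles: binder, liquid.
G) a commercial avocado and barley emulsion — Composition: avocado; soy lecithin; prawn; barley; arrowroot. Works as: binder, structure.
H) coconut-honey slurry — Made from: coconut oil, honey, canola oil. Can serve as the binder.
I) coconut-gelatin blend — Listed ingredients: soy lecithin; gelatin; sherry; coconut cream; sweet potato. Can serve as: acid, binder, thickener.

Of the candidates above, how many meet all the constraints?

A: vegetarian, no coconut — valid
B: not usable as a binder; has cod, so not vegetarian (and 1 more) — reject
C: has coconut, so not coconut-free — out
D: has pork, so not vegetarian; has coconut, so not coconut-free — no
E: only white sugar, sunflower seed and banana; none excluded — OK
F: has coconut, so not coconut-free — reject
G: has prawn, so not vegetarian — reject
H: has coconut oil, so not coconut-free — no
I: has gelatin, so not vegetarian; has coconut cream, so not coconut-free — reject

2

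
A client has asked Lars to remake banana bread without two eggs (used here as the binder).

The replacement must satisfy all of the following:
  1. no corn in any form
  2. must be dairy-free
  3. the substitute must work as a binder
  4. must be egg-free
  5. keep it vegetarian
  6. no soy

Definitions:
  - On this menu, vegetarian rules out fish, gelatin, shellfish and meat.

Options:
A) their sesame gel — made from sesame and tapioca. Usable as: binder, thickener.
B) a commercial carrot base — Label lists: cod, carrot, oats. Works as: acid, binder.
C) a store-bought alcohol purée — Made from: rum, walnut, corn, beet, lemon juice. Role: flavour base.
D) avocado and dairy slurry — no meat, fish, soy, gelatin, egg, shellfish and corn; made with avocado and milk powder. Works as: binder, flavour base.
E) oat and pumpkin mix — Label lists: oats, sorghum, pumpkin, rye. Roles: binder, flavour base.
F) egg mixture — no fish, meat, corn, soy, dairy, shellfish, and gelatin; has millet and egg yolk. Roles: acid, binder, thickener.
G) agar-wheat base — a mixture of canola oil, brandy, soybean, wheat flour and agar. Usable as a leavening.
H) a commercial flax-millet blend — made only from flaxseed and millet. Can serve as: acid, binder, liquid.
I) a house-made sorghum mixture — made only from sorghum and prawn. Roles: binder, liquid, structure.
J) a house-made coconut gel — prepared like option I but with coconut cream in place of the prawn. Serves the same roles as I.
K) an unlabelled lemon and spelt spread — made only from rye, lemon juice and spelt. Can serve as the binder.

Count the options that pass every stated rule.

5

A: all constraints satisfied — valid
B: has cod, so not vegetarian — out
C: not usable as a binder; has corn, so not corn-free — no
D: has milk powder, so not dairy-free — no
E: oats and rye etc. — none of it excluded — keep
F: has egg yolk, so not egg-free — reject
G: not usable as a binder; has soybean, so not soy-free — reject
H: works as a binder, no egg, vegetarian — keep
I: has prawn, so not vegetarian — no
J: nothing on the exclusion list — keep
K: works as a binder, no corn, no egg — keep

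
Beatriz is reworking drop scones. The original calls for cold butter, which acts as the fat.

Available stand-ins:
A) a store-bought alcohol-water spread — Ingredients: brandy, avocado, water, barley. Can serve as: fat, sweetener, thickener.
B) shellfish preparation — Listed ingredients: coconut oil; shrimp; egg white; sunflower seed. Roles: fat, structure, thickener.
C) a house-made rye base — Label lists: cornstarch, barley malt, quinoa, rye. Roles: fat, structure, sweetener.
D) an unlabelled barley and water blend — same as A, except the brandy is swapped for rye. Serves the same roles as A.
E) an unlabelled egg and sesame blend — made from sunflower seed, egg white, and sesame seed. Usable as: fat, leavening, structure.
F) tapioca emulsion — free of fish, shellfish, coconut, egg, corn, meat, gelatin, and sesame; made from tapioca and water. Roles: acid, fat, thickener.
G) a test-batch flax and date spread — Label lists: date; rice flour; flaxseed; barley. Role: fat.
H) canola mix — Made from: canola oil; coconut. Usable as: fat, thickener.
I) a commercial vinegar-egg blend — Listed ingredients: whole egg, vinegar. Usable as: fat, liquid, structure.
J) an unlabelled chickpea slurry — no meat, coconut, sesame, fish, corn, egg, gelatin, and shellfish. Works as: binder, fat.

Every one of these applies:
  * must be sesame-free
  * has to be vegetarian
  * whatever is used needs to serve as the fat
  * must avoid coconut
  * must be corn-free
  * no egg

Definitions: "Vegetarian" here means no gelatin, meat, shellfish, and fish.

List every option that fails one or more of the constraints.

A: no sesame, no egg — valid
B: has shrimp, so not vegetarian; has coconut oil, so not coconut-free (and 1 more) — no
C: has cornstarch, so not corn-free — no
D: no coconut, no corn — valid
E: has sesame seed, so not sesame-free; has egg white, so not egg-free — no
F: works as a fat, vegetarian, no corn — keep
G: barley and rice flour etc. — none of it excluded — keep
H: has coconut, so not coconut-free — no
I: has whole egg, so not egg-free — reject
J: no egg, vegetarian — OK

B, C, E, H, I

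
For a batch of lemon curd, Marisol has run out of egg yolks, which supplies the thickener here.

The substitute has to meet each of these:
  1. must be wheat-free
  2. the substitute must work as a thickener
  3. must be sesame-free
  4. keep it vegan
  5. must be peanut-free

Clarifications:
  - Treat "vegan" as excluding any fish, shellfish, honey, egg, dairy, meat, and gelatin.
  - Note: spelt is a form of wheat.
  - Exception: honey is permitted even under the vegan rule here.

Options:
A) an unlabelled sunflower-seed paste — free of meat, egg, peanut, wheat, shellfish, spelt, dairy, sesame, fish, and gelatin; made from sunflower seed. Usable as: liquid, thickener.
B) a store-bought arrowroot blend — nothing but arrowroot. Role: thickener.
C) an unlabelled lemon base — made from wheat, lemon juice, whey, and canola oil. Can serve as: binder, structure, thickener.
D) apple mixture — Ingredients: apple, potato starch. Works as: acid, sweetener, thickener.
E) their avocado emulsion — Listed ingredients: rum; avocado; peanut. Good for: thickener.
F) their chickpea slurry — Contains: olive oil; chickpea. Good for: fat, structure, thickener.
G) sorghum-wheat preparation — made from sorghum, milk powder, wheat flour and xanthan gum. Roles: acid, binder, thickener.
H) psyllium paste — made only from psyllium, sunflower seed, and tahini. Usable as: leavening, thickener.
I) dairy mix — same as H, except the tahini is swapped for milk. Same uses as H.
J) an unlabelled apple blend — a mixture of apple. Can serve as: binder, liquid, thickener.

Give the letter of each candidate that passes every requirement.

A: vegan, wheat-free — keep
B: only arrowroot; none excluded — valid
C: has whey, so not vegan; has wheat, so not wheat-free — no
D: vegan, no sesame — keep
E: has peanut, so not peanut-free — no
F: works as a thickener, wheat-free, vegan — keep
G: has milk powder, so not vegan; has wheat flour, so not wheat-free — out
H: has tahini, so not sesame-free — out
I: has milk, so not vegan — reject
J: every rule checks out — keep

A, B, D, F, J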